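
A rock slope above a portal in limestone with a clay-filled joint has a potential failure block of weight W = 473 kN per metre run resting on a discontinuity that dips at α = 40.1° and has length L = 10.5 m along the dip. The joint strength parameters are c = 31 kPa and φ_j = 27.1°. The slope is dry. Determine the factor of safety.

Resolving the block weight along and normal to the plane and applying the Mohr–Coulomb strength on the joint:
N' = W cosα = 473·cos40.1° = 361.8 kN/m
Driving force T = W sinα = 473·sin40.1° = 304.7 kN/m
Resisting force R = c·L + N'·tanφ_j = 31·10.5 + 361.8·tan27.1° = 325.5 + 185.1 = 510.6 kN/m
FS = R / T = 510.6 / 304.7 = 1.676

FS = 1.68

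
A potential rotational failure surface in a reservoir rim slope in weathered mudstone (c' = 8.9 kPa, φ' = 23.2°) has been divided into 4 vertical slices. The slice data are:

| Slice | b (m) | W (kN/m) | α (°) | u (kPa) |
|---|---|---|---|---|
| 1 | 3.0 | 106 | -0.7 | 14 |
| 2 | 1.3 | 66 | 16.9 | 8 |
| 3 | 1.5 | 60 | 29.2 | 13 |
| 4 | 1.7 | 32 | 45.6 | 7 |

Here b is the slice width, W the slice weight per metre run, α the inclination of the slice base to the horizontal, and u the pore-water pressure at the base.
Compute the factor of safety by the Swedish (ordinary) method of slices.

FS = 2.01

Ordinary method of slices: FS = Σ[c'·Δl_i + (W_i cosα_i − u_i·Δl_i)·tanφ'] / Σ W_i sinα_i, with Δl_i = b_i / cosα_i.
Slice 1: Δl = 3.0/cos(-0.7°) = 3.000 m; N'_1 = 106·cos(-0.7°) − 14·3.000 = 64.0; c'Δl = 26.70; W sinα = -1.3
Slice 2: Δl = 1.3/cos16.9° = 1.359 m; N'_2 = 66·cos16.9° − 8·1.359 = 52.3; c'Δl = 12.09; W sinα = 19.2
Slice 3: Δl = 1.5/cos29.2° = 1.718 m; N'_3 = 60·cos29.2° − 13·1.718 = 30.0; c'Δl = 15.29; W sinα = 29.3
Slice 4: Δl = 1.7/cos45.6° = 2.430 m; N'_4 = 32·cos45.6° − 7·2.430 = 5.4; c'Δl = 21.62; W sinα = 22.9
Σc'Δl = 75.7 kN/m; ΣN' = 151.7 kN/m; ΣW sinα = 70.0 kN/m
Resisting = 75.7 + 151.7·tan23.2° = 75.7 + 65.0 = 140.7 kN/m
FS = 140.7 / 70.0 = 2.010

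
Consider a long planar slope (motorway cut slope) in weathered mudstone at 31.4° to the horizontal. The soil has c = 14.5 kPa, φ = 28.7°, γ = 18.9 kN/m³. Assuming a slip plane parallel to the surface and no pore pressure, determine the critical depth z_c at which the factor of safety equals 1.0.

Setting FS = 1.00 in FS = [c + γz cos²β tanφ] / [γz sinβ cosβ] and solving for z:
z = c / [γ cosβ (FS·sinβ − cosβ·tanφ)]
  = 14.5 / [18.9·cos31.4°·(1.00·sin31.4° − cos31.4°·tan28.7°)]
  = 14.5 / [18.9·0.8536·(1.00·0.5210 − 0.8536·0.5475)]
  = 14.5 / 0.8664 = 16.737 m

z_c = 16.74 m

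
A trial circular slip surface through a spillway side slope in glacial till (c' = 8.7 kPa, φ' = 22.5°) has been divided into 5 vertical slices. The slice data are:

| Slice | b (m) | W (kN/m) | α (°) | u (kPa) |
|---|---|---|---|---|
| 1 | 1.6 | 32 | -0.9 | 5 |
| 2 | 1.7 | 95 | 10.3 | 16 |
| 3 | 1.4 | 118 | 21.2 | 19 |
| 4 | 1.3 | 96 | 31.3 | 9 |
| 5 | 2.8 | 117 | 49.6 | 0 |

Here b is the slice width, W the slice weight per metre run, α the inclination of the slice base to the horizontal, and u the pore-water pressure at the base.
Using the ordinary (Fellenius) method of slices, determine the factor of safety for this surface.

FS = 1.13

Ordinary method of slices: FS = Σ[c'·Δl_i + (W_i cosα_i − u_i·Δl_i)·tanφ'] / Σ W_i sinα_i, with Δl_i = b_i / cosα_i.
Slice 1: Δl = 1.6/cos(-0.9°) = 1.600 m; N'_1 = 32·cos(-0.9°) − 5·1.600 = 24.0; c'Δl = 13.92; W sinα = -0.5
Slice 2: Δl = 1.7/cos10.3° = 1.728 m; N'_2 = 95·cos10.3° − 16·1.728 = 65.8; c'Δl = 15.03; W sinα = 17.0
Slice 3: Δl = 1.4/cos21.2° = 1.502 m; N'_3 = 118·cos21.2° − 19·1.502 = 81.5; c'Δl = 13.06; W sinα = 42.7
Slice 4: Δl = 1.3/cos31.3° = 1.521 m; N'_4 = 96·cos31.3° − 9·1.521 = 68.3; c'Δl = 13.24; W sinα = 49.9
Slice 5: Δl = 2.8/cos49.6° = 4.320 m; N'_5 = 117·cos49.6° − 0·4.320 = 75.8; c'Δl = 37.59; W sinα = 89.1
Σc'Δl = 92.8 kN/m; ΣN' = 315.5 kN/m; ΣW sinα = 198.1 kN/m
Resisting = 92.8 + 315.5·tan22.5° = 92.8 + 130.7 = 223.5 kN/m
FS = 223.5 / 198.1 = 1.128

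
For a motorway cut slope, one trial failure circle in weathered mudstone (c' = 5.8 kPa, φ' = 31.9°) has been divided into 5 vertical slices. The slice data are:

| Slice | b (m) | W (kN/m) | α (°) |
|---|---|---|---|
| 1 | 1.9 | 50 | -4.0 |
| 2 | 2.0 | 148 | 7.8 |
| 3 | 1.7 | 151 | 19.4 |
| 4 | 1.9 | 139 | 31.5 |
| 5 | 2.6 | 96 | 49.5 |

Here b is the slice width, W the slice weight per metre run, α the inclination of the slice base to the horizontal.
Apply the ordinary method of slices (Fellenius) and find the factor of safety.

Ordinary method of slices: FS = Σ[c'·Δl_i + (W_i cosα_i)·tanφ'] / Σ W_i sinα_i, with Δl_i = b_i / cosα_i.
Slice 1: Δl = 1.9/cos(-4.0°) = 1.905 m; N'_1 = 50·cos(-4.0°) = 49.9; c'Δl = 11.05; W sinα = -3.5
Slice 2: Δl = 2.0/cos7.8° = 2.019 m; N'_2 = 148·cos7.8° = 146.6; c'Δl = 11.71; W sinα = 20.1
Slice 3: Δl = 1.7/cos19.4° = 1.802 m; N'_3 = 151·cos19.4° = 142.4; c'Δl = 10.45; W sinα = 50.2
Slice 4: Δl = 1.9/cos31.5° = 2.228 m; N'_4 = 139·cos31.5° = 118.5; c'Δl = 12.92; W sinα = 72.6
Slice 5: Δl = 2.6/cos49.5° = 4.003 m; N'_5 = 96·cos49.5° = 62.3; c'Δl = 23.22; W sinα = 73.0
Σc'Δl = 69.4 kN/m; ΣN' = 519.8 kN/m; ΣW sinα = 212.4 kN/m
Resisting = 69.4 + 519.8·tan31.9° = 69.4 + 323.5 = 392.9 kN/m
FS = 392.9 / 212.4 = 1.850

FS = 1.85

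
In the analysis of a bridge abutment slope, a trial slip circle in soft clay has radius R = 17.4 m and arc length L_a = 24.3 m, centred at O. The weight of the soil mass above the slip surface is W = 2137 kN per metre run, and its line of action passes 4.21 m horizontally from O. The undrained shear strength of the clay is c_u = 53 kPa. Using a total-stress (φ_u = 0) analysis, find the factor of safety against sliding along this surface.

Taking moments about the centre O, the resisting moment is provided by the undrained shear strength acting along the arc:
M_R = c_u·L_a·R = 53·24.30·17.4 = 22409.5 kN·m/m
M_D = W·d = 2137·4.21 = 8996.8 kN·m/m
FS = M_R / M_D = 22409.5 / 8996.8 = 2.491

FS = 2.49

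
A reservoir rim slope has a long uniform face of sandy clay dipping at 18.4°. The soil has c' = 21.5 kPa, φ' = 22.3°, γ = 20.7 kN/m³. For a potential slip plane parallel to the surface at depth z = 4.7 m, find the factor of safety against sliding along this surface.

FS = 1.97

For an infinite slope with a slip plane parallel to the surface (no pore pressure): FS = [c' + γz cos²β tanφ'] / [γz sinβ cosβ].
γz = 20.7·4.7 = 97.29 kN/m²
Numerator = 21.5 + 97.29·cos²18.4°·tan22.3° = 21.5 + 97.29·0.9004·0.4101 = 57.426 kPa
Denominator = 97.29·sin18.4°·cos18.4° = 97.29·0.3156·0.9489 = 29.140 kPa
FS = 57.426 / 29.140 = 1.971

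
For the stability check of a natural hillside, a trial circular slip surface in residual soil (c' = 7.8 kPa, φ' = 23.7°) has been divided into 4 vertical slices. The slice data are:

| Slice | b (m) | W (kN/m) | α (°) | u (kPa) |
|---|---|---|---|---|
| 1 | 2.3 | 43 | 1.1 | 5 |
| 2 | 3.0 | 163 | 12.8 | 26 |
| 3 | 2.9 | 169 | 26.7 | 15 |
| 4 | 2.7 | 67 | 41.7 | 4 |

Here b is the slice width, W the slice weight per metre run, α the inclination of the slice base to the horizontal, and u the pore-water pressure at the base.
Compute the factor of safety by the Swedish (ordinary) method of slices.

FS = 1.30

Ordinary method of slices: FS = Σ[c'·Δl_i + (W_i cosα_i − u_i·Δl_i)·tanφ'] / Σ W_i sinα_i, with Δl_i = b_i / cosα_i.
Slice 1: Δl = 2.3/cos1.1° = 2.300 m; N'_1 = 43·cos1.1° − 5·2.300 = 31.5; c'Δl = 17.94; W sinα = 0.8
Slice 2: Δl = 3.0/cos12.8° = 3.076 m; N'_2 = 163·cos12.8° − 26·3.076 = 79.0; c'Δl = 24.00; W sinα = 36.1
Slice 3: Δl = 2.9/cos26.7° = 3.246 m; N'_3 = 169·cos26.7° − 15·3.246 = 102.3; c'Δl = 25.32; W sinα = 75.9
Slice 4: Δl = 2.7/cos41.7° = 3.616 m; N'_4 = 67·cos41.7° − 4·3.616 = 35.6; c'Δl = 28.21; W sinα = 44.6
Σc'Δl = 95.5 kN/m; ΣN' = 248.3 kN/m; ΣW sinα = 157.4 kN/m
Resisting = 95.5 + 248.3·tan23.7° = 95.5 + 109.0 = 204.5 kN/m
FS = 204.5 / 157.4 = 1.299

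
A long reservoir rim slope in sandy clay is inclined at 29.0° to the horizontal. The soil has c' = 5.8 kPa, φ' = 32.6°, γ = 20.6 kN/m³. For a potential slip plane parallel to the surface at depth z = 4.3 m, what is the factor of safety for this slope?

FS = 1.31

For an infinite slope with a slip plane parallel to the surface (no pore pressure): FS = [c' + γz cos²β tanφ'] / [γz sinβ cosβ].
γz = 20.6·4.3 = 88.58 kN/m²
Numerator = 5.8 + 88.58·cos²29.0°·tan32.6° = 5.8 + 88.58·0.7650·0.6395 = 49.134 kPa
Denominator = 88.58·sin29.0°·cos29.0° = 88.58·0.4848·0.8746 = 37.560 kPa
FS = 49.134 / 37.560 = 1.308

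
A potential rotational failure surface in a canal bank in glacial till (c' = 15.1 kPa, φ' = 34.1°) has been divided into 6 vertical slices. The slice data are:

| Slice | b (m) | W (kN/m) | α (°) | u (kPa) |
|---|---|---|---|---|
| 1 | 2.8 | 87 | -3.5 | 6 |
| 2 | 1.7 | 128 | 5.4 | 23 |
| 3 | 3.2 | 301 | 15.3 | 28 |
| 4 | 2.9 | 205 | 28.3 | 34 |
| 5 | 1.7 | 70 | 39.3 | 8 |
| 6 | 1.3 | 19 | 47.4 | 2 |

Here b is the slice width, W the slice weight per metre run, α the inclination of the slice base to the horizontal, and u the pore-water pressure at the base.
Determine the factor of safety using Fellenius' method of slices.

Ordinary method of slices: FS = Σ[c'·Δl_i + (W_i cosα_i − u_i·Δl_i)·tanφ'] / Σ W_i sinα_i, with Δl_i = b_i / cosα_i.
Slice 1: Δl = 2.8/cos(-3.5°) = 2.805 m; N'_1 = 87·cos(-3.5°) − 6·2.805 = 70.0; c'Δl = 42.36; W sinα = -5.3
Slice 2: Δl = 1.7/cos5.4° = 1.708 m; N'_2 = 128·cos5.4° − 23·1.708 = 88.2; c'Δl = 25.78; W sinα = 12.0
Slice 3: Δl = 3.2/cos15.3° = 3.318 m; N'_3 = 301·cos15.3° − 28·3.318 = 197.4; c'Δl = 50.10; W sinα = 79.4
Slice 4: Δl = 2.9/cos28.3° = 3.294 m; N'_4 = 205·cos28.3° − 34·3.294 = 68.5; c'Δl = 49.73; W sinα = 97.2
Slice 5: Δl = 1.7/cos39.3° = 2.197 m; N'_5 = 70·cos39.3° − 8·2.197 = 36.6; c'Δl = 33.17; W sinα = 44.3
Slice 6: Δl = 1.3/cos47.4° = 1.921 m; N'_6 = 19·cos47.4° − 2·1.921 = 9.0; c'Δl = 29.00; W sinα = 14.0
Σc'Δl = 230.1 kN/m; ΣN' = 469.7 kN/m; ΣW sinα = 241.7 kN/m
Resisting = 230.1 + 469.7·tan34.1° = 230.1 + 318.0 = 548.2 kN/m
FS = 548.2 / 241.7 = 2.268

FS = 2.27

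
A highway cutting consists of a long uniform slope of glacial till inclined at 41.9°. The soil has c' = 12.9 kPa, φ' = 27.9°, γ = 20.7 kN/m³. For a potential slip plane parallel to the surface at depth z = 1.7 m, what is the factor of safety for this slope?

For an infinite slope with a slip plane parallel to the surface (no pore pressure): FS = [c' + γz cos²β tanφ'] / [γz sinβ cosβ].
γz = 20.7·1.7 = 35.19 kN/m²
Numerator = 12.9 + 35.19·cos²41.9°·tan27.9° = 12.9 + 35.19·0.5540·0.5295 = 23.222 kPa
Denominator = 35.19·sin41.9°·cos41.9° = 35.19·0.6678·0.7443 = 17.492 kPa
FS = 23.222 / 17.492 = 1.328

FS = 1.33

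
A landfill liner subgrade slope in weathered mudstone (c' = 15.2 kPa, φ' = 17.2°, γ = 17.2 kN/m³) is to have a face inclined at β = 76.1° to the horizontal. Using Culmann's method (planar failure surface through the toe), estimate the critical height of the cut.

Culmann's analysis gives the critical failure plane at α_cr = (β + φ')/2 = (76.1 + 17.2)/2 = 46.6°, and the critical height
H_c = (4c'/γ) · sinβ cosφ' / [1 − cos(β − φ')]
    = (4·15.2/17.2) · sin76.1°·cos17.2° / [1 − cos(58.9°)]
    = 3.535 · 0.9707·0.9553 / [1 − 0.5165]
    = 3.535 · 0.9273 / 0.4835
    = 6.78 m

H_c = 6.78 m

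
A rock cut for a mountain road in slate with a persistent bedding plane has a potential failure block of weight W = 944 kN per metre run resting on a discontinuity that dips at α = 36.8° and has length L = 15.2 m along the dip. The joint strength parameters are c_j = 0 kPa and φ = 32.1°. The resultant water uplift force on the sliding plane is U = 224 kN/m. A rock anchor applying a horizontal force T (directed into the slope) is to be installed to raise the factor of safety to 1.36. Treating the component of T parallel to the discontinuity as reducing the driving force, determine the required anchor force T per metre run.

Resolving forces along and normal to the sliding plane, with the horizontal anchor force T adding T·sinα to the effective normal force and T·cosα acting up the plane against the driving force:
FS = [c_jL + (W cosα − U + T sinα) tanφ] / [W sinα − T cosα]
Without the anchor: N' = 531.9 kN/m, driving T_d = 565.5 kN/m, resisting R = 0·15.2 + 531.9·tan32.1° = 333.7 kN/m, FS = 0.59.
Setting FS = 1.36 and solving for T:
1.36·(565.5 − T cos36.8°) = 333.7 + T sin36.8°·tan32.1°
T·(sin36.8°·tan32.1° + 1.36·cos36.8°) = 1.36·565.5 − 333.7
T·(0.5990·0.6273 + 1.36·0.8007) = 769.1 − 333.7 = 435.4
T·1.4648 = 435.4
T = 297.2 kN/m

T = 297 kN/m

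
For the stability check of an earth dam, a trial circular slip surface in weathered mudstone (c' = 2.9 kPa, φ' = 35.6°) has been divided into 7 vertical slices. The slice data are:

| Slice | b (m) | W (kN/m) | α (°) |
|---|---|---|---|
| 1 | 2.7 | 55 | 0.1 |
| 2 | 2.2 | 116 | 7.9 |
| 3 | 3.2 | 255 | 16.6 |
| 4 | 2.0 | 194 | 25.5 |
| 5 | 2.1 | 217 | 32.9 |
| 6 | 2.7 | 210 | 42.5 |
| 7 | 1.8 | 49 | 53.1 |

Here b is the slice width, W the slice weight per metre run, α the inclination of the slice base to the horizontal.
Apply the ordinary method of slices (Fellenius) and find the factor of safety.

FS = 1.57

Ordinary method of slices: FS = Σ[c'·Δl_i + (W_i cosα_i)·tanφ'] / Σ W_i sinα_i, with Δl_i = b_i / cosα_i.
Slice 1: Δl = 2.7/cos0.1° = 2.700 m; N'_1 = 55·cos0.1° = 55.0; c'Δl = 7.83; W sinα = 0.1
Slice 2: Δl = 2.2/cos7.9° = 2.221 m; N'_2 = 116·cos7.9° = 114.9; c'Δl = 6.44; W sinα = 15.9
Slice 3: Δl = 3.2/cos16.6° = 3.339 m; N'_3 = 255·cos16.6° = 244.4; c'Δl = 9.68; W sinα = 72.9
Slice 4: Δl = 2.0/cos25.5° = 2.216 m; N'_4 = 194·cos25.5° = 175.1; c'Δl = 6.43; W sinα = 83.5
Slice 5: Δl = 2.1/cos32.9° = 2.501 m; N'_5 = 217·cos32.9° = 182.2; c'Δl = 7.25; W sinα = 117.9
Slice 6: Δl = 2.7/cos42.5° = 3.662 m; N'_6 = 210·cos42.5° = 154.8; c'Δl = 10.62; W sinα = 141.9
Slice 7: Δl = 1.8/cos53.1° = 2.998 m; N'_7 = 49·cos53.1° = 29.4; c'Δl = 8.69; W sinα = 39.2
Σc'Δl = 56.9 kN/m; ΣN' = 955.8 kN/m; ΣW sinα = 471.3 kN/m
Resisting = 56.9 + 955.8·tan35.6° = 56.9 + 684.3 = 741.2 kN/m
FS = 741.2 / 471.3 = 1.573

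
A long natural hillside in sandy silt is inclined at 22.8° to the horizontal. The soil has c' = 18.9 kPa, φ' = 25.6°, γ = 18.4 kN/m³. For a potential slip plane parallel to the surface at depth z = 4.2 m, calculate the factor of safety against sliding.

FS = 1.82

For an infinite slope with a slip plane parallel to the surface (no pore pressure): FS = [c' + γz cos²β tanφ'] / [γz sinβ cosβ].
γz = 18.4·4.2 = 77.28 kN/m²
Numerator = 18.9 + 77.28·cos²22.8°·tan25.6° = 18.9 + 77.28·0.8498·0.4791 = 50.366 kPa
Denominator = 77.28·sin22.8°·cos22.8° = 77.28·0.3875·0.9219 = 27.607 kPa
FS = 50.366 / 27.607 = 1.824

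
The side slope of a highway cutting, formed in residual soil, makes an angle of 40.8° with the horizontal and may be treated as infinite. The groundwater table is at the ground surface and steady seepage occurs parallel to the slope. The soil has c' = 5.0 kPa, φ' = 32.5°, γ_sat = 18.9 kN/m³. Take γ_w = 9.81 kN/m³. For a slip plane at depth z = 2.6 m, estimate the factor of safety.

FS = 0.56

With seepage parallel to the slope and the water table at the surface, the effective normal stress on the slip plane uses the buoyant unit weight γ' = γ_sat − γ_w while the driving shear stress uses γ_sat:
FS = [c' + γ' z cos²β tanφ'] / [γ_sat z sinβ cosβ]
γ' = 18.9 − 9.81 = 9.09 kN/m³
Numerator = 5.0 + 9.09·2.6·cos²40.8°·tan32.5° = 5.0 + 9.09·2.6·0.5730·0.6371 = 13.628 kPa
Denominator = 18.9·2.6·sin40.8°·cos40.8° = 18.9·2.6·0.6534·0.7570 = 24.306 kPa
FS = 13.628 / 24.306 = 0.561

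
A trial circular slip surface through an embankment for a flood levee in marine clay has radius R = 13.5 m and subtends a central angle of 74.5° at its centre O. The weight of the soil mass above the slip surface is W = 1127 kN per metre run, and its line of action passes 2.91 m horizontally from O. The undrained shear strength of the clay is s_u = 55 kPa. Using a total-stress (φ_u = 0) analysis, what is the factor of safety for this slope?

FS = 3.97

Taking moments about the centre O, the resisting moment is provided by the undrained shear strength acting along the arc:
Arc length L_a = R·θ = 13.5·(74.5°·π/180) = 13.5·1.3003 = 17.55 m
M_R = s_u·L_a·R = 55·17.55·13.5 = 13033.6 kN·m/m
M_D = W·d = 1127·2.91 = 3279.6 kN·m/m
FS = M_R / M_D = 13033.6 / 3279.6 = 3.974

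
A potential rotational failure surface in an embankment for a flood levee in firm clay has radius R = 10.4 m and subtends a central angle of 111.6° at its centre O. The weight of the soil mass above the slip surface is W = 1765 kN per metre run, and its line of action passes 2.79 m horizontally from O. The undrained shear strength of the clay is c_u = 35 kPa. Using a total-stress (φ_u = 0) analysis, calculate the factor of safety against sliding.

FS = 1.50

Taking moments about the centre O, the resisting moment is provided by the undrained shear strength acting along the arc:
Arc length L_a = R·θ = 10.4·(111.6°·π/180) = 10.4·1.9478 = 20.26 m
M_R = c_u·L_a·R = 35·20.26·10.4 = 7373.5 kN·m/m
M_D = W·d = 1765·2.79 = 4924.4 kN·m/m
FS = M_R / M_D = 7373.5 / 4924.4 = 1.497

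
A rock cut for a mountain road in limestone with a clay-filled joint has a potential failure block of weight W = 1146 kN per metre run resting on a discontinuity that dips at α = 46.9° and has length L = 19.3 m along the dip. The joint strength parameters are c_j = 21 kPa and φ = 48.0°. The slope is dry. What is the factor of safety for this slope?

FS = 1.52

Resolving the block weight along and normal to the plane and applying the Mohr–Coulomb strength on the joint:
N' = W cosα = 1146·cos46.9° = 783.0 kN/m
Driving force T = W sinα = 1146·sin46.9° = 836.8 kN/m
Resisting force R = c_j·L + N'·tanφ = 21·19.3 + 783.0·tan48.0° = 405.3 + 869.6 = 1274.9 kN/m
FS = R / T = 1274.9 / 836.8 = 1.524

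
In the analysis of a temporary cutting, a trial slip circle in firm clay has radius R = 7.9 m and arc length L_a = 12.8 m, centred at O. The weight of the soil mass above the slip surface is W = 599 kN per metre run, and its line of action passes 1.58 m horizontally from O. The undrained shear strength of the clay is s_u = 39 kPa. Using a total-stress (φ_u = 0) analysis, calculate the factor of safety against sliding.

FS = 4.17

Taking moments about the centre O, the resisting moment is provided by the undrained shear strength acting along the arc:
M_R = s_u·L_a·R = 39·12.80·7.9 = 3943.7 kN·m/m
M_D = W·d = 599·1.58 = 946.4 kN·m/m
FS = M_R / M_D = 3943.7 / 946.4 = 4.167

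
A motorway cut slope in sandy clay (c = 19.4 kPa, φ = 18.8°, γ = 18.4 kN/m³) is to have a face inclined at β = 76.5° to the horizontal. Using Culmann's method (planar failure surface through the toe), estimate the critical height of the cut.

Culmann's analysis gives the critical failure plane at α_cr = (β + φ)/2 = (76.5 + 18.8)/2 = 47.6°, and the critical height
H_c = (4c/γ) · sinβ cosφ / [1 − cos(β − φ)]
    = (4·19.4/18.4) · sin76.5°·cos18.8° / [1 − cos(57.7°)]
    = 4.217 · 0.9724·0.9466 / [1 − 0.5344]
    = 4.217 · 0.9205 / 0.4656
    = 8.34 m

H_c = 8.34 m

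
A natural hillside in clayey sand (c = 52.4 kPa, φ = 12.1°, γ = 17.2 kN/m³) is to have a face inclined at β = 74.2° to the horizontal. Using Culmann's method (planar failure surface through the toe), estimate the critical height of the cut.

Culmann's analysis gives the critical failure plane at α_cr = (β + φ)/2 = (74.2 + 12.1)/2 = 43.1°, and the critical height
H_c = (4c/γ) · sinβ cosφ / [1 − cos(β − φ)]
    = (4·52.4/17.2) · sin74.2°·cos12.1° / [1 − cos(62.1°)]
    = 12.186 · 0.9622·0.9778 / [1 − 0.4679]
    = 12.186 · 0.9408 / 0.5321
    = 21.55 m

H_c = 21.55 m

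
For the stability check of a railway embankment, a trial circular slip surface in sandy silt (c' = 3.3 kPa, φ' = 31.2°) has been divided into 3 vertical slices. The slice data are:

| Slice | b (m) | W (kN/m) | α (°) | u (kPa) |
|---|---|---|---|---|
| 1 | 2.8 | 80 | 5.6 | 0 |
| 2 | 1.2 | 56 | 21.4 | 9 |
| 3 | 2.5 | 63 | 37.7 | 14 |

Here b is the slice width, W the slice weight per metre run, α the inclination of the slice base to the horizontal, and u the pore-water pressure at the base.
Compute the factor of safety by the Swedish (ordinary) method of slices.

FS = 1.50

Ordinary method of slices: FS = Σ[c'·Δl_i + (W_i cosα_i − u_i·Δl_i)·tanφ'] / Σ W_i sinα_i, with Δl_i = b_i / cosα_i.
Slice 1: Δl = 2.8/cos5.6° = 2.813 m; N'_1 = 80·cos5.6° − 0·2.813 = 79.6; c'Δl = 9.28; W sinα = 7.8
Slice 2: Δl = 1.2/cos21.4° = 1.289 m; N'_2 = 56·cos21.4° − 9·1.289 = 40.5; c'Δl = 4.25; W sinα = 20.4
Slice 3: Δl = 2.5/cos37.7° = 3.160 m; N'_3 = 63·cos37.7° − 14·3.160 = 5.6; c'Δl = 10.43; W sinα = 38.5
Σc'Δl = 24.0 kN/m; ΣN' = 125.8 kN/m; ΣW sinα = 66.8 kN/m
Resisting = 24.0 + 125.8·tan31.2° = 24.0 + 76.2 = 100.1 kN/m
FS = 100.1 / 66.8 = 1.500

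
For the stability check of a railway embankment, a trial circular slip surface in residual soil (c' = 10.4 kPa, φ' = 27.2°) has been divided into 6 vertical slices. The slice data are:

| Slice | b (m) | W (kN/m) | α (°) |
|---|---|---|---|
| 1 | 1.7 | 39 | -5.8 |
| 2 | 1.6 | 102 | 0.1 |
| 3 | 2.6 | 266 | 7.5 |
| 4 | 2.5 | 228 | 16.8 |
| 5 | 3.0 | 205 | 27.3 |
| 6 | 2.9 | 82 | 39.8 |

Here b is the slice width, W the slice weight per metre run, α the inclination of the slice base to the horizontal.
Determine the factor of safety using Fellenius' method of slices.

Ordinary method of slices: FS = Σ[c'·Δl_i + (W_i cosα_i)·tanφ'] / Σ W_i sinα_i, with Δl_i = b_i / cosα_i.
Slice 1: Δl = 1.7/cos(-5.8°) = 1.709 m; N'_1 = 39·cos(-5.8°) = 38.8; c'Δl = 17.77; W sinα = -3.9
Slice 2: Δl = 1.6/cos0.1° = 1.600 m; N'_2 = 102·cos0.1° = 102.0; c'Δl = 16.64; W sinα = 0.2
Slice 3: Δl = 2.6/cos7.5° = 2.622 m; N'_3 = 266·cos7.5° = 263.7; c'Δl = 27.27; W sinα = 34.7
Slice 4: Δl = 2.5/cos16.8° = 2.611 m; N'_4 = 228·cos16.8° = 218.3; c'Δl = 27.16; W sinα = 65.9
Slice 5: Δl = 3.0/cos27.3° = 3.376 m; N'_5 = 205·cos27.3° = 182.2; c'Δl = 35.11; W sinα = 94.0
Slice 6: Δl = 2.9/cos39.8° = 3.775 m; N'_6 = 82·cos39.8° = 63.0; c'Δl = 39.26; W sinα = 52.5
Σc'Δl = 163.2 kN/m; ΣN' = 868.0 kN/m; ΣW sinα = 243.4 kN/m
Resisting = 163.2 + 868.0·tan27.2° = 163.2 + 446.1 = 609.3 kN/m
FS = 609.3 / 243.4 = 2.504

FS = 2.50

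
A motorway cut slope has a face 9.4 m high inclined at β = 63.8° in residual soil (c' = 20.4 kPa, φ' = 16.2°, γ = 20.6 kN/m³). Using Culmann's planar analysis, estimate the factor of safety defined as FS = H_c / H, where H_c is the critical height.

FS = 1.11

H_c = (4c'/γ) · sinβ cosφ' / [1 − cos(β − φ')]
    = (4·20.4/20.6) · sin63.8°·cos16.2° / [1 − cos47.6°]
    = 3.961 · 0.8616 / 0.3257 = 10.48 m
FS = H_c / H = 10.48 / 9.4 = 1.115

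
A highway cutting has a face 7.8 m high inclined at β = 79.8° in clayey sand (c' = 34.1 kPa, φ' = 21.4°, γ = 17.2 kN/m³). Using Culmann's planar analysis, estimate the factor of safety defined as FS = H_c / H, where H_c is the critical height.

FS = 1.96

H_c = (4c'/γ) · sinβ cosφ' / [1 − cos(β − φ')]
    = (4·34.1/17.2) · sin79.8°·cos21.4° / [1 − cos58.4°]
    = 7.930 · 0.9163 / 0.4760 = 15.27 m
FS = H_c / H = 15.27 / 7.8 = 1.957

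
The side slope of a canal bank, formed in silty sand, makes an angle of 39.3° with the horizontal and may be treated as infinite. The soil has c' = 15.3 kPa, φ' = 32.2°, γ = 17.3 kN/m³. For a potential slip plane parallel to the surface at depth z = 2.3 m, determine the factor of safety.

FS = 1.55

For an infinite slope with a slip plane parallel to the surface (no pore pressure): FS = [c' + γz cos²β tanφ'] / [γz sinβ cosβ].
γz = 17.3·2.3 = 39.79 kN/m²
Numerator = 15.3 + 39.79·cos²39.3°·tan32.2° = 15.3 + 39.79·0.5988·0.6297 = 30.305 kPa
Denominator = 39.79·sin39.3°·cos39.3° = 39.79·0.6334·0.7738 = 19.502 kPa
FS = 30.305 / 19.502 = 1.554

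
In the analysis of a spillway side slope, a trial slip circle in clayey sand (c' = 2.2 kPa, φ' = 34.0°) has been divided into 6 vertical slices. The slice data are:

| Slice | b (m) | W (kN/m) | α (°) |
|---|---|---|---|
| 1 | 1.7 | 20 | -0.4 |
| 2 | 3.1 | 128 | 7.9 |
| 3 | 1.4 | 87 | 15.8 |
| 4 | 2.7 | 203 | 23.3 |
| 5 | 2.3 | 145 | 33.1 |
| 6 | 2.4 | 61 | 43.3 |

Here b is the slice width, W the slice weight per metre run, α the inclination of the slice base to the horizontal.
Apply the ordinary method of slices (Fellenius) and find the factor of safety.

FS = 1.76

Ordinary method of slices: FS = Σ[c'·Δl_i + (W_i cosα_i)·tanφ'] / Σ W_i sinα_i, with Δl_i = b_i / cosα_i.
Slice 1: Δl = 1.7/cos(-0.4°) = 1.700 m; N'_1 = 20·cos(-0.4°) = 20.0; c'Δl = 3.74; W sinα = -0.1
Slice 2: Δl = 3.1/cos7.9° = 3.130 m; N'_2 = 128·cos7.9° = 126.8; c'Δl = 6.89; W sinα = 17.6
Slice 3: Δl = 1.4/cos15.8° = 1.455 m; N'_3 = 87·cos15.8° = 83.7; c'Δl = 3.20; W sinα = 23.7
Slice 4: Δl = 2.7/cos23.3° = 2.940 m; N'_4 = 203·cos23.3° = 186.4; c'Δl = 6.47; W sinα = 80.3
Slice 5: Δl = 2.3/cos33.1° = 2.746 m; N'_5 = 145·cos33.1° = 121.5; c'Δl = 6.04; W sinα = 79.2
Slice 6: Δl = 2.4/cos43.3° = 3.298 m; N'_6 = 61·cos43.3° = 44.4; c'Δl = 7.26; W sinα = 41.8
Σc'Δl = 33.6 kN/m; ΣN' = 582.8 kN/m; ΣW sinα = 242.5 kN/m
Resisting = 33.6 + 582.8·tan34.0° = 33.6 + 393.1 = 426.7 kN/m
FS = 426.7 / 242.5 = 1.760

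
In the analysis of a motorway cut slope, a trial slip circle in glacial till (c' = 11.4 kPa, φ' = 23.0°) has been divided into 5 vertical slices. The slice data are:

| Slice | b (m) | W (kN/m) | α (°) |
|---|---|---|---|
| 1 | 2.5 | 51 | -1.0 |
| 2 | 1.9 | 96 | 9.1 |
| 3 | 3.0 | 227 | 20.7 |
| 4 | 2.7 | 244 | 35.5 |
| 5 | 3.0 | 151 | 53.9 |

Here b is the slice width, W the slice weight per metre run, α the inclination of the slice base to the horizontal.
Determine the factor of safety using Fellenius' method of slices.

Ordinary method of slices: FS = Σ[c'·Δl_i + (W_i cosα_i)·tanφ'] / Σ W_i sinα_i, with Δl_i = b_i / cosα_i.
Slice 1: Δl = 2.5/cos(-1.0°) = 2.500 m; N'_1 = 51·cos(-1.0°) = 51.0; c'Δl = 28.50; W sinα = -0.9
Slice 2: Δl = 1.9/cos9.1° = 1.924 m; N'_2 = 96·cos9.1° = 94.8; c'Δl = 21.94; W sinα = 15.2
Slice 3: Δl = 3.0/cos20.7° = 3.207 m; N'_3 = 227·cos20.7° = 212.3; c'Δl = 36.56; W sinα = 80.2
Slice 4: Δl = 2.7/cos35.5° = 3.316 m; N'_4 = 244·cos35.5° = 198.6; c'Δl = 37.81; W sinα = 141.7
Slice 5: Δl = 3.0/cos53.9° = 5.092 m; N'_5 = 151·cos53.9° = 89.0; c'Δl = 58.05; W sinα = 122.0
Σc'Δl = 182.9 kN/m; ΣN' = 645.7 kN/m; ΣW sinα = 358.2 kN/m
Resisting = 182.9 + 645.7·tan23.0° = 182.9 + 274.1 = 457.0 kN/m
FS = 457.0 / 358.2 = 1.276

FS = 1.28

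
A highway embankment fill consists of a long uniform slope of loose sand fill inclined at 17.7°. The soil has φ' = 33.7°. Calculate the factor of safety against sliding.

FS = 2.09

For a dry cohesionless infinite slope the factor of safety is FS = tanφ' / tanβ.
FS = tan33.7° / tan17.7° = 0.6669 / 0.3191 = 2.090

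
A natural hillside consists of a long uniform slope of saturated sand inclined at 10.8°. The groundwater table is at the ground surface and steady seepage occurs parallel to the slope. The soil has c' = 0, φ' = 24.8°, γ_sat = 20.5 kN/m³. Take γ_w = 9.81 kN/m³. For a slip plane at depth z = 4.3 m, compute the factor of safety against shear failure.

With seepage parallel to the slope and the water table at the surface, the effective normal stress on the slip plane uses the buoyant unit weight γ' = γ_sat − γ_w while the driving shear stress uses γ_sat:
FS = [c' + γ' z cos²β tanφ'] / [γ_sat z sinβ cosβ]
(For c' = 0 this reduces to FS = (γ'/γ_sat)·tanφ'/tanβ.)
γ' = 20.5 − 9.81 = 10.69 kN/m³
Numerator = 0.0 + 10.69·4.3·cos²10.8°·tan24.8° = 0.0 + 10.69·4.3·0.9649·0.4621 = 20.494 kPa
Denominator = 20.5·4.3·sin10.8°·cos10.8° = 20.5·4.3·0.1874·0.9823 = 16.225 kPa
FS = 20.494 / 16.225 = 1.263

FS = 1.26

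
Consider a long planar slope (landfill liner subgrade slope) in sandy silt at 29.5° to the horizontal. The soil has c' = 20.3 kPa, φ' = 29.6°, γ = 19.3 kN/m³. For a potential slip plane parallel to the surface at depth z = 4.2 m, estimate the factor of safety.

For an infinite slope with a slip plane parallel to the surface (no pore pressure): FS = [c' + γz cos²β tanφ'] / [γz sinβ cosβ].
γz = 19.3·4.2 = 81.06 kN/m²
Numerator = 20.3 + 81.06·cos²29.5°·tan29.6° = 20.3 + 81.06·0.7575·0.5681 = 55.183 kPa
Denominator = 81.06·sin29.5°·cos29.5° = 81.06·0.4924·0.8704 = 34.741 kPa
FS = 55.183 / 34.741 = 1.588

FS = 1.59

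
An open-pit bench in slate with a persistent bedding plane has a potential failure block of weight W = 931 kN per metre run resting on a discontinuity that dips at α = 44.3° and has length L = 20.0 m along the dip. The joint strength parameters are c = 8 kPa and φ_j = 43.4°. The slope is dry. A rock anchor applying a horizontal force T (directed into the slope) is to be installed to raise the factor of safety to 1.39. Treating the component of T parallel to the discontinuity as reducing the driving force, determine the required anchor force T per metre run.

T = 69 kN/m

Resolving forces along and normal to the sliding plane, with the horizontal anchor force T adding T·sinα to the effective normal force and T·cosα acting up the plane against the driving force:
FS = [cL + (W cosα + T sinα) tanφ_j] / [W sinα − T cosα]
Without the anchor: N' = 666.3 kN/m, driving T_d = 650.2 kN/m, resisting R = 8·20.0 + 666.3·tan43.4° = 790.1 kN/m, FS = 1.22.
Setting FS = 1.39 and solving for T:
1.39·(650.2 − T cos44.3°) = 790.1 + T sin44.3°·tan43.4°
T·(sin44.3°·tan43.4° + 1.39·cos44.3°) = 1.39·650.2 − 790.1
T·(0.6984·0.9457 + 1.39·0.7157) = 903.8 − 790.1 = 113.7
T·1.6553 = 113.7
T = 68.7 kN/m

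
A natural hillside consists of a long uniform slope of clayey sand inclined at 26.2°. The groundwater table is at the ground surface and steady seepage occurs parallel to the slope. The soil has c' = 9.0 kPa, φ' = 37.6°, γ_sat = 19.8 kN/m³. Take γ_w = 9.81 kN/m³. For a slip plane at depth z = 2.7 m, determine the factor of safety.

FS = 1.21

With seepage parallel to the slope and the water table at the surface, the effective normal stress on the slip plane uses the buoyant unit weight γ' = γ_sat − γ_w while the driving shear stress uses γ_sat:
FS = [c' + γ' z cos²β tanφ'] / [γ_sat z sinβ cosβ]
γ' = 19.8 − 9.81 = 9.99 kN/m³
Numerator = 9.0 + 9.99·2.7·cos²26.2°·tan37.6° = 9.0 + 9.99·2.7·0.8051·0.7701 = 25.723 kPa
Denominator = 19.8·2.7·sin26.2°·cos26.2° = 19.8·2.7·0.4415·0.8973 = 21.178 kPa
FS = 25.723 / 21.178 = 1.215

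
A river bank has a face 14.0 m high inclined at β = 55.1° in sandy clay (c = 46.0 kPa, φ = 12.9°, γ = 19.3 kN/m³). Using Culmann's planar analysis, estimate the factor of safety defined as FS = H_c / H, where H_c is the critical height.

H_c = (4c/γ) · sinβ cosφ / [1 − cos(β − φ)]
    = (4·46.0/19.3) · sin55.1°·cos12.9° / [1 − cos42.2°]
    = 9.534 · 0.7995 / 0.2592 = 29.41 m
FS = H_c / H = 29.41 / 14.0 = 2.100

FS = 2.10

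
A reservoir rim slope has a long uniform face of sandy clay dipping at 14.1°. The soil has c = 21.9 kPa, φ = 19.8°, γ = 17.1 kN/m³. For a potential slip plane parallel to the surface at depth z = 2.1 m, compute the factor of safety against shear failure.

FS = 4.01

For an infinite slope with a slip plane parallel to the surface (no pore pressure): FS = [c + γz cos²β tanφ] / [γz sinβ cosβ].
γz = 17.1·2.1 = 35.91 kN/m²
Numerator = 21.9 + 35.91·cos²14.1°·tan19.8° = 21.9 + 35.91·0.9407·0.3600 = 34.061 kPa
Denominator = 35.91·sin14.1°·cos14.1° = 35.91·0.2436·0.9699 = 8.485 kPa
FS = 34.061 / 8.485 = 4.014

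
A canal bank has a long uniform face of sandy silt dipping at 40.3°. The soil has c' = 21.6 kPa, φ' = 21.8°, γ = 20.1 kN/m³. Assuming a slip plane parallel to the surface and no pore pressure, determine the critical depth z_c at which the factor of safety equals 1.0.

Setting FS = 1.00 in FS = [c' + γz cos²β tanφ'] / [γz sinβ cosβ] and solving for z:
z = c' / [γ cosβ (FS·sinβ − cosβ·tanφ')]
  = 21.6 / [20.1·cos40.3°·(1.00·sin40.3° − cos40.3°·tan21.8°)]
  = 21.6 / [20.1·0.7627·(1.00·0.6468 − 0.7627·0.4000)]
  = 21.6 / 5.2388 = 4.123 m

z_c = 4.12 m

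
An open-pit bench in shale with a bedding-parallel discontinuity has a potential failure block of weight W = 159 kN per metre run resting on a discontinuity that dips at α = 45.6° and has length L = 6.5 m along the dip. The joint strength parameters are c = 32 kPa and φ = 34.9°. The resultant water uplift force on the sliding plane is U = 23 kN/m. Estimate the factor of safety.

Resolving the block weight along and normal to the plane and applying the Mohr–Coulomb strength on the joint:
N' = W cosα − U = 159·cos45.6° − 23 = 88.2 kN/m
Driving force T = W sinα = 159·sin45.6° = 113.6 kN/m
Resisting force R = c·L + N'·tanφ = 32·6.5 + 88.2·tan34.9° = 208.0 + 61.6 = 269.6 kN/m
FS = R / T = 269.6 / 113.6 = 2.373

FS = 2.37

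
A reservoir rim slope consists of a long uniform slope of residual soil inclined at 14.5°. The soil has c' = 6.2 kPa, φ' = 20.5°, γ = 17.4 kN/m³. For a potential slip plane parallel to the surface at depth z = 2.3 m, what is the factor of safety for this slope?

For an infinite slope with a slip plane parallel to the surface (no pore pressure): FS = [c' + γz cos²β tanφ'] / [γz sinβ cosβ].
γz = 17.4·2.3 = 40.02 kN/m²
Numerator = 6.2 + 40.02·cos²14.5°·tan20.5° = 6.2 + 40.02·0.9373·0.3739 = 20.225 kPa
Denominator = 40.02·sin14.5°·cos14.5° = 40.02·0.2504·0.9681 = 9.701 kPa
FS = 20.225 / 9.701 = 2.085

FS = 2.08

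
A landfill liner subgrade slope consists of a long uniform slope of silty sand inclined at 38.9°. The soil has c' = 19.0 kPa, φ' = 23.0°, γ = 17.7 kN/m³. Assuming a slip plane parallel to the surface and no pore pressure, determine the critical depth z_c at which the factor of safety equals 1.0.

Setting FS = 1.00 in FS = [c' + γz cos²β tanφ'] / [γz sinβ cosβ] and solving for z:
z = c' / [γ cosβ (FS·sinβ − cosβ·tanφ')]
  = 19.0 / [17.7·cos38.9°·(1.00·sin38.9° − cos38.9°·tan23.0°)]
  = 19.0 / [17.7·0.7782·(1.00·0.6280 − 0.7782·0.4245)]
  = 19.0 / 4.0997 = 4.635 m

z_c = 4.63 m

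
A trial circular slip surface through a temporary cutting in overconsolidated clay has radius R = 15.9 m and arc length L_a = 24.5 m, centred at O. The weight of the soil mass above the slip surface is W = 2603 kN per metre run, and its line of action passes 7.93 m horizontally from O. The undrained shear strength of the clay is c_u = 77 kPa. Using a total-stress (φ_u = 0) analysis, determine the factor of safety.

FS = 1.45

Taking moments about the centre O, the resisting moment is provided by the undrained shear strength acting along the arc:
M_R = c_u·L_a·R = 77·24.50·15.9 = 29995.4 kN·m/m
M_D = W·d = 2603·7.93 = 20641.8 kN·m/m
FS = M_R / M_D = 29995.4 / 20641.8 = 1.453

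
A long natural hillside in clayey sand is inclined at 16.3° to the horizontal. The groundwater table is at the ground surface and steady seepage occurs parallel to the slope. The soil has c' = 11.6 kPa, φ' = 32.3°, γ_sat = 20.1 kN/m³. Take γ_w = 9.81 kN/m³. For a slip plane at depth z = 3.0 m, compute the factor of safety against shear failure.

With seepage parallel to the slope and the water table at the surface, the effective normal stress on the slip plane uses the buoyant unit weight γ' = γ_sat − γ_w while the driving shear stress uses γ_sat:
FS = [c' + γ' z cos²β tanφ'] / [γ_sat z sinβ cosβ]
γ' = 20.1 − 9.81 = 10.29 kN/m³
Numerator = 11.6 + 10.29·3.0·cos²16.3°·tan32.3° = 11.6 + 10.29·3.0·0.9212·0.6322 = 29.578 kPa
Denominator = 20.1·3.0·sin16.3°·cos16.3° = 20.1·3.0·0.2807·0.9598 = 16.244 kPa
FS = 29.578 / 16.244 = 1.821

FS = 1.82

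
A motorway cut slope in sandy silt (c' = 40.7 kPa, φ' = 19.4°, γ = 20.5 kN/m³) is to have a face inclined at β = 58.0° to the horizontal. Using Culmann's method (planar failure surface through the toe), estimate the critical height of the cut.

H_c = 29.08 m

Culmann's analysis gives the critical failure plane at α_cr = (β + φ')/2 = (58.0 + 19.4)/2 = 38.7°, and the critical height
H_c = (4c'/γ) · sinβ cosφ' / [1 − cos(β − φ')]
    = (4·40.7/20.5) · sin58.0°·cos19.4° / [1 − cos(38.6°)]
    = 7.941 · 0.8480·0.9432 / [1 − 0.7815]
    = 7.941 · 0.7999 / 0.2185
    = 29.08 m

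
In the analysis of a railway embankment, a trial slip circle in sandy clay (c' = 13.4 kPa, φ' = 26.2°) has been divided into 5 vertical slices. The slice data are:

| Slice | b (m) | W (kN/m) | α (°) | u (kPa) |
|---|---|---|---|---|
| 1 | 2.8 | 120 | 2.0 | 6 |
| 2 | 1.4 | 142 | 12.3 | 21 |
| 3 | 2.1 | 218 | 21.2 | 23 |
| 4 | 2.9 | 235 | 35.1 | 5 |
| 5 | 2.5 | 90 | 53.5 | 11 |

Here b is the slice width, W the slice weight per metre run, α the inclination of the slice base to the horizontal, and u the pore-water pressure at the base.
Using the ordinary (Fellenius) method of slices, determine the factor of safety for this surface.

FS = 1.43

Ordinary method of slices: FS = Σ[c'·Δl_i + (W_i cosα_i − u_i·Δl_i)·tanφ'] / Σ W_i sinα_i, with Δl_i = b_i / cosα_i.
Slice 1: Δl = 2.8/cos2.0° = 2.802 m; N'_1 = 120·cos2.0° − 6·2.802 = 103.1; c'Δl = 37.54; W sinα = 4.2
Slice 2: Δl = 1.4/cos12.3° = 1.433 m; N'_2 = 142·cos12.3° − 21·1.433 = 108.6; c'Δl = 19.20; W sinα = 30.3
Slice 3: Δl = 2.1/cos21.2° = 2.252 m; N'_3 = 218·cos21.2° − 23·2.252 = 151.4; c'Δl = 30.18; W sinα = 78.8
Slice 4: Δl = 2.9/cos35.1° = 3.545 m; N'_4 = 235·cos35.1° − 5·3.545 = 174.5; c'Δl = 47.50; W sinα = 135.1
Slice 5: Δl = 2.5/cos53.5° = 4.203 m; N'_5 = 90·cos53.5° − 11·4.203 = 7.3; c'Δl = 56.32; W sinα = 72.3
Σc'Δl = 190.7 kN/m; ΣN' = 545.1 kN/m; ΣW sinα = 320.7 kN/m
Resisting = 190.7 + 545.1·tan26.2° = 190.7 + 268.2 = 458.9 kN/m
FS = 458.9 / 320.7 = 1.431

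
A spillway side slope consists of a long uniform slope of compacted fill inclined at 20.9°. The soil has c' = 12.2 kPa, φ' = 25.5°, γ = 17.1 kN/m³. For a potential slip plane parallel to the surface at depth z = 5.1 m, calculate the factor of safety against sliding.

For an infinite slope with a slip plane parallel to the surface (no pore pressure): FS = [c' + γz cos²β tanφ'] / [γz sinβ cosβ].
γz = 17.1·5.1 = 87.21 kN/m²
Numerator = 12.2 + 87.21·cos²20.9°·tan25.5° = 12.2 + 87.21·0.8727·0.4770 = 48.503 kPa
Denominator = 87.21·sin20.9°·cos20.9° = 87.21·0.3567·0.9342 = 29.064 kPa
FS = 48.503 / 29.064 = 1.669

FS = 1.67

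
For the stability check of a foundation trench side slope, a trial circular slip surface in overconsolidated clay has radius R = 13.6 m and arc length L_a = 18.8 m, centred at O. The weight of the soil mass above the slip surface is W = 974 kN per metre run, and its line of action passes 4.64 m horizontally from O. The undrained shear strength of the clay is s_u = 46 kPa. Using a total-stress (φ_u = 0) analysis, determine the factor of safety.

FS = 2.60

Taking moments about the centre O, the resisting moment is provided by the undrained shear strength acting along the arc:
M_R = s_u·L_a·R = 46·18.80·13.6 = 11761.3 kN·m/m
M_D = W·d = 974·4.64 = 4519.4 kN·m/m
FS = M_R / M_D = 11761.3 / 4519.4 = 2.602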